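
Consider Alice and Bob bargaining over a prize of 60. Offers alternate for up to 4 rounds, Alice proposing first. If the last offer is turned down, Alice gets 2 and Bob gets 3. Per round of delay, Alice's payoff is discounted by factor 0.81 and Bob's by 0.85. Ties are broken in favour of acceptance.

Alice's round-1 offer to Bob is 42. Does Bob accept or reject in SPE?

Round 4 (Bob proposes): Alice gets 2 if talks fail, so Bob offers 2 and keeps 58.
Round 3 (Alice proposes): Bob can get 58 next round, worth 0.85 × 58 = 49.3 now, so Alice offers 49.3, keeping 10.7.
Round 2 (Bob proposes): Alice can get 10.7 next round, worth 0.81 × 10.7 = 8.667 now, so Bob offers 8.667, keeping 51.333.
So by rejecting in round 1, Bob gets 51.333 next round, worth 0.85 × 51.333 = 43.63305 now.
Offer 42 < 43.63305, so Bob rejects.

Reject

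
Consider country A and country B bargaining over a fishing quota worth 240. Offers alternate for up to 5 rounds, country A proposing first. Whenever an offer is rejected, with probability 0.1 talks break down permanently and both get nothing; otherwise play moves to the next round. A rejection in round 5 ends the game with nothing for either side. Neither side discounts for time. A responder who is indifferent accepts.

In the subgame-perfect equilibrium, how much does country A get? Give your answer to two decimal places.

Round 5 (country A proposes): country B will accept anything ≥ 0, so country A offers 0 and keeps 240.
Round 4 (country B proposes): rejecting gives country A an expected 0.9 × 240 = 216; country B offers that and keeps 24.
Round 3 (country A proposes): rejecting gives country B an expected 0.9 × 24 = 21.6, so country A offers 21.6, keeping 218.4.
Round 2 (country B proposes): rejecting gives country A an expected 0.9 × 218.4 = 196.56. Country B offers 196.56 and keeps 240 − 196.56 = 43.44.
Round 1 (country A proposes): rejecting gives country B an expected 0.9 × 43.44 = 39.096, so country A offers 39.096, keeping 200.904.

200.90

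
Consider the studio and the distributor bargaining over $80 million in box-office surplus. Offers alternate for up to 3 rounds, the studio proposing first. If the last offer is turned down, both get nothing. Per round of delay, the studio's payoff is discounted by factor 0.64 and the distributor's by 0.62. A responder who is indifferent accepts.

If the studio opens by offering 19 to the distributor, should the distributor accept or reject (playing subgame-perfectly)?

Round 3 (the studio proposes): the distributor will accept anything ≥ 0, so the studio offers 0 and keeps 80.
Round 2 (the distributor proposes): the studio can get 80 next round, worth 0.64 × 80 = 51.2 now; the distributor offers that and keeps 28.8.
So by rejecting in round 1, the distributor gets 28.8 next round, worth 0.62 × 28.8 = 17.856 now.
Offer 19 ≥ 17.856, so the distributor accepts.

Accept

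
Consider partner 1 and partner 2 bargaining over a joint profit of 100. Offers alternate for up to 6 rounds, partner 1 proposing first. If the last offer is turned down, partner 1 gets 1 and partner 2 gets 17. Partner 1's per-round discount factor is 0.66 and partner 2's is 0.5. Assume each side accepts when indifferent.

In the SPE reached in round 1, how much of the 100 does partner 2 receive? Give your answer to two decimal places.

28.00

Work backward from the last round.
Round 6 (partner 2 proposes): partner 1 gets 1 if talks fail, so partner 2 offers 1 and keeps 99.
Round 5 (partner 1 proposes): partner 2 can get 99 next round, worth 0.5 × 99 = 49.5 now. Partner 1 offers 49.5 and keeps 100 − 49.5 = 50.5.
Round 4 (partner 2 proposes): partner 1 can get 50.5 next round, worth 0.66 × 50.5 = 33.33 now; partner 2 offers that and keeps 66.67.
Round 3 (partner 1 proposes): partner 2 can get 66.67 next round, worth 0.5 × 66.67 = 33.335 now, so partner 1 offers 33.335, keeping 66.665.
Round 2 (partner 2 proposes): partner 1 can get 66.665 next round, worth 0.66 × 66.665 = 43.9989 now. Partner 2 offers 43.9989 and keeps 100 − 43.9989 = 56.0011.
Round 1 (partner 1 proposes): partner 2 can get 56.0011 next round, worth 0.5 × 56.0011 = 28.00055 now, so partner 1 offers 28.00055, keeping 71.99945.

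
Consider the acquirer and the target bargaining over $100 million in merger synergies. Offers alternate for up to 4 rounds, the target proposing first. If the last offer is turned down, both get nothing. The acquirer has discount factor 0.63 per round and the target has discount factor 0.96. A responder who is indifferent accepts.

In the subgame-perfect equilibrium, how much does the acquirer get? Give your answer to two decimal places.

40.62

Solve by backward induction from round 4.
Round 4 (the acquirer proposes): rejection yields 0 for the target; the acquirer offers 0 and keeps 100.
Round 3 (the target proposes): the acquirer can get 100 next round, worth 0.63 × 100 = 63 now, so the target offers 63, keeping 37.
Round 2 (the acquirer proposes): the target can get 37 next round, worth 0.96 × 37 = 35.52 now; the acquirer offers that and keeps 64.48.
Round 1 (the target proposes): the acquirer can get 64.48 next round, worth 0.63 × 64.48 = 40.6224 now; the target offers that and keeps 59.3776.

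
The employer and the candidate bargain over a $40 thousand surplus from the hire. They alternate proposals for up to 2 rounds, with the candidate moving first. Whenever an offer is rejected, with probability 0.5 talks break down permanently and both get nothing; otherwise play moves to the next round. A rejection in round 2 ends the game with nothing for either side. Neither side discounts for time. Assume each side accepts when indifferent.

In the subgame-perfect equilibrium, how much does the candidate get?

Round 2 (the employer proposes): rejection yields 0 for the candidate; the employer offers 0 and keeps 40.
Round 1 (the candidate proposes): rejecting gives the employer an expected 0.5 × 40 = 20, so the candidate offers 20, keeping 20.

20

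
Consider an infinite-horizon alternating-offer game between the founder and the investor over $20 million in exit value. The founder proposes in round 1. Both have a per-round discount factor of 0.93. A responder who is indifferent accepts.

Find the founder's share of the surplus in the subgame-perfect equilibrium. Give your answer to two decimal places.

In a stationary SPE each proposer offers the other exactly their discounted continuation value.
If the founder keeps x when proposing and the investor keeps y when proposing, then x = 20 − 0.93y and y = 20 − 0.93x.
Solving: x = 20(1 − 0.93) / (1 − 0.93·0.93) = 1.4 / 0.1351 ≈ 10.3627.
The investor gets 20 − 10.3627 ≈ 9.6373.

10.36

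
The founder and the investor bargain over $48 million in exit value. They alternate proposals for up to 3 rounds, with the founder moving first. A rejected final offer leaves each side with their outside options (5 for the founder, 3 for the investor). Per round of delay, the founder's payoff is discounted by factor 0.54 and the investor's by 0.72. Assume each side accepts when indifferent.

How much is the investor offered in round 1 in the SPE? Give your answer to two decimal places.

17.06

Round 3 (the founder proposes): the investor gets 3 if talks fail, so the founder offers 3 and keeps 45.
Round 2 (the investor proposes): the founder can get 45 next round, worth 0.54 × 45 = 24.3 now. The investor offers 24.3 and keeps 48 − 24.3 = 23.7.
Round 1 (the founder proposes): the investor can get 23.7 next round, worth 0.72 × 23.7 = 17.064 now; the founder offers that and keeps 30.936.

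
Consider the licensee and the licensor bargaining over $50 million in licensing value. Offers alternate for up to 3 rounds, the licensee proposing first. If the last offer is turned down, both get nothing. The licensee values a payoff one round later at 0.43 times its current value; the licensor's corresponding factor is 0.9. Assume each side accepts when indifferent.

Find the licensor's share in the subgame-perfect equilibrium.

Round 3 (the licensee proposes): the licensor will accept anything ≥ 0, so the licensee offers 0 and keeps 50.
Round 2 (the licensor proposes): the licensee can get 50 next round, worth 0.43 × 50 = 21.5 now. The licensor offers 21.5 and keeps 50 − 21.5 = 28.5.
Round 1 (the licensee proposes): the licensor can get 28.5 next round, worth 0.9 × 28.5 = 25.65 now, so the licensee offers 25.65, keeping 24.35.

25.65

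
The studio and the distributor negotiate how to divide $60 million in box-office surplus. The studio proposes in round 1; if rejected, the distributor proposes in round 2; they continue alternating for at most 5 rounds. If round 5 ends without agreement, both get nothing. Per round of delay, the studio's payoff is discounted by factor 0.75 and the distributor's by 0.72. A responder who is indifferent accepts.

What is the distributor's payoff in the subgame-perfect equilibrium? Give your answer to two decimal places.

16.63

Round 5 (the studio proposes): rejection yields 0 for the distributor; the studio offers 0 and keeps 60.
Round 4 (the distributor proposes): the studio can get 60 next round, worth 0.75 × 60 = 45 now. The distributor offers 45 and keeps 60 − 45 = 15.
Round 3 (the studio proposes): the distributor can get 15 next round, worth 0.72 × 15 = 10.8 now, so the studio offers 10.8, keeping 49.2.
Round 2 (the distributor proposes): the studio can get 49.2 next round, worth 0.75 × 49.2 = 36.9 now. The distributor offers 36.9 and keeps 60 − 36.9 = 23.1.
Round 1 (the studio proposes): the distributor can get 23.1 next round, worth 0.72 × 23.1 = 16.632 now, so the studio offers 16.632, keeping 43.368.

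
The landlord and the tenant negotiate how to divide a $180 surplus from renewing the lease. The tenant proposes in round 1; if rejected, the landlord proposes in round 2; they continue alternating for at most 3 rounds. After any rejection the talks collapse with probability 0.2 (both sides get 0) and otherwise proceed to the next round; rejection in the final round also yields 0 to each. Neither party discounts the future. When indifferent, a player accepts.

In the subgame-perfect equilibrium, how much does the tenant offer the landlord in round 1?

28.8

Round 3 (the tenant proposes): rejection yields 0 for the landlord; the tenant offers 0 and keeps 180.
Round 2 (the landlord proposes): rejecting gives the tenant an expected 0.8 × 180 = 144; the landlord offers that and keeps 36.
Round 1 (the tenant proposes): rejecting gives the landlord an expected 0.8 × 36 = 28.8. The tenant offers 28.8 and keeps 180 − 28.8 = 151.2.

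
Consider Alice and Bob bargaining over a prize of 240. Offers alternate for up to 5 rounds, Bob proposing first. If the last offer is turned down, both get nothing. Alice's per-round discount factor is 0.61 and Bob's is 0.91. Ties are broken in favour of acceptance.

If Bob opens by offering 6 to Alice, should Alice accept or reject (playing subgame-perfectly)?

Work out Alice's continuation value if the offer is rejected.
Round 5 (Bob proposes): Alice will accept anything ≥ 0, so Bob offers 0 and keeps 240.
Round 4 (Alice proposes): Bob can get 240 next round, worth 0.91 × 240 = 218.4 now. Alice offers 218.4 and keeps 240 − 218.4 = 21.6.
Round 3 (Bob proposes): Alice can get 21.6 next round, worth 0.61 × 21.6 = 13.176 now, so Bob offers 13.176, keeping 226.824.
Round 2 (Alice proposes): Bob can get 226.824 next round, worth 0.91 × 226.824 = 206.40984 now, so Alice offers 206.40984, keeping 33.59016.
So by rejecting in round 1, Alice gets 33.59016 next round, worth 0.61 × 33.59016 = 20.4899976 now.
Offer 6 < 20.4899976, so Alice rejects.

Reject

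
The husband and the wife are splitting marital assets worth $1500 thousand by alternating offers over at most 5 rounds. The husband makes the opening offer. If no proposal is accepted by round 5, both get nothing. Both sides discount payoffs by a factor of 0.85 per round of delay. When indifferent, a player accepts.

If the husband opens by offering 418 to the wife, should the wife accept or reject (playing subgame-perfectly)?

Round 5 (the husband proposes): rejection yields 0 for the wife; the husband offers 0 and keeps 1500.
Round 4 (the wife proposes): the husband can get 1500 next round, worth 0.85 × 1500 = 1275 now; the wife offers that and keeps 225.
Round 3 (the husband proposes): the wife can get 225 next round, worth 0.85 × 225 = 191.25 now, so the husband offers 191.25, keeping 1308.75.
Round 2 (the wife proposes): the husband can get 1308.75 next round, worth 0.85 × 1308.75 = 1112.4375 now. The wife offers 1112.4375 and keeps 1500 − 1112.4375 = 387.5625.
So by rejecting in round 1, the wife gets 387.5625 next round, worth 0.85 × 387.5625 = 329.428125 now.
Offer 418 ≥ 329.428125, so the wife accepts.

Accept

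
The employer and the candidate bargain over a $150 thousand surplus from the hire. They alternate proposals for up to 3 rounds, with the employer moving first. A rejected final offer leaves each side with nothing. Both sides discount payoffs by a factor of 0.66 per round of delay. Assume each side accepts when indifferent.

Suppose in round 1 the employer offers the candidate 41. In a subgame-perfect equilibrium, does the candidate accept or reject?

Round 3 (the employer proposes): rejection yields 0 for the candidate; the employer offers 0 and keeps 150.
Round 2 (the candidate proposes): the employer can get 150 next round, worth 0.66 × 150 = 99 now, so the candidate offers 99, keeping 51.
So by rejecting in round 1, the candidate gets 51 next round, worth 0.66 × 51 = 33.66 now.
Offer 41 ≥ 33.66, so the candidate accepts.

Accept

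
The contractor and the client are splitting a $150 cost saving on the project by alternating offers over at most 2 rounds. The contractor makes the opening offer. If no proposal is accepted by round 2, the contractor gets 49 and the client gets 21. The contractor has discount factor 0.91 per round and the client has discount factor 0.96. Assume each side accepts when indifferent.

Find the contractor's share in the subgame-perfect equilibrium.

Round 2 (the client proposes): the contractor gets 49 if talks fail, so the client offers 49 and keeps 101.
Round 1 (the contractor proposes): the client can get 101 next round, worth 0.96 × 101 = 96.96 now; the contractor offers that and keeps 53.04.

53.04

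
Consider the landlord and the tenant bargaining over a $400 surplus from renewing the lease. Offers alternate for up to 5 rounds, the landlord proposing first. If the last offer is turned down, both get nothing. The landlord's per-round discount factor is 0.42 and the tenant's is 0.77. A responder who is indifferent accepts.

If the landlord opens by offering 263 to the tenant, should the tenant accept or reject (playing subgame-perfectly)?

Accept

Round 5 (the landlord proposes): rejection yields 0 for the tenant; the landlord offers 0 and keeps 400.
Round 4 (the tenant proposes): the landlord can get 400 next round, worth 0.42 × 400 = 168 now, so the tenant offers 168, keeping 232.
Round 3 (the landlord proposes): the tenant can get 232 next round, worth 0.77 × 232 = 178.64 now, so the landlord offers 178.64, keeping 221.36.
Round 2 (the tenant proposes): the landlord can get 221.36 next round, worth 0.42 × 221.36 = 92.9712 now. The tenant offers 92.9712 and keeps 400 − 92.9712 = 307.0288.
So by rejecting in round 1, the tenant gets 307.0288 next round, worth 0.77 × 307.0288 = 236.412176 now.
Offer 263 ≥ 236.412176, so the tenant accepts.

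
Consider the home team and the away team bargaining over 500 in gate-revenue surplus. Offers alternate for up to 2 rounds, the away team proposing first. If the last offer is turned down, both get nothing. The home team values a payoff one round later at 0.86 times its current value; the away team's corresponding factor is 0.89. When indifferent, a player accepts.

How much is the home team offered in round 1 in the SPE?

Round 2 (the home team proposes): the away team will accept anything ≥ 0, so the home team offers 0 and keeps 500.
Round 1 (the away team proposes): the home team can get 500 next round, worth 0.86 × 500 = 430 now; the away team offers that and keeps 70.

430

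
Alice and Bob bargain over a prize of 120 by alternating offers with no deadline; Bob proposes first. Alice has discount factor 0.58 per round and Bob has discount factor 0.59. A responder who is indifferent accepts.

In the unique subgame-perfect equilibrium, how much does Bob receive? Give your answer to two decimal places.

76.62

When Bob proposes, Alice accepts any offer worth at least 0.58 times what Alice would get by proposing next round; and vice versa.
This gives x = 120 − 0.58y and y = 120 − 0.59x, where x and y are each side's share when it proposes.
Hence (1 − 0.58·0.59)x = 120(1 − 0.58), i.e. 0.6578·x = 50.4.
x ≈ 76.6190; Alice's share is 120 − x ≈ 43.3810.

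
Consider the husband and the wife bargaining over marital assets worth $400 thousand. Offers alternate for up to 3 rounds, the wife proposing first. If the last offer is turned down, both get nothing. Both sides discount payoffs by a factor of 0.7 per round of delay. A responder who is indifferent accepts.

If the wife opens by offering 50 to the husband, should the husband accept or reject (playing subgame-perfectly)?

Round 3 (the wife proposes): the husband will accept anything ≥ 0, so the wife offers 0 and keeps 400.
Round 2 (the husband proposes): the wife can get 400 next round, worth 0.7 × 400 = 280 now. The husband offers 280 and keeps 400 − 280 = 120.
So by rejecting in round 1, the husband gets 120 next round, worth 0.7 × 120 = 84 now.
Offer 50 < 84, so the husband rejects.

Reject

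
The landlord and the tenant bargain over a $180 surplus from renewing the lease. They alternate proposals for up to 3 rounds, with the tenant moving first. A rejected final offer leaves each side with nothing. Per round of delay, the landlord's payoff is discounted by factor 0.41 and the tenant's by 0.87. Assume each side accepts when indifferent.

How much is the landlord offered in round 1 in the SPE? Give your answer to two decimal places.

9.59

Round 3 (the tenant proposes): the landlord will accept anything ≥ 0, so the tenant offers 0 and keeps 180.
Round 2 (the landlord proposes): the tenant can get 180 next round, worth 0.87 × 180 = 156.6 now, so the landlord offers 156.6, keeping 23.4.
Round 1 (the tenant proposes): the landlord can get 23.4 next round, worth 0.41 × 23.4 = 9.594 now, so the tenant offers 9.594, keeping 170.406.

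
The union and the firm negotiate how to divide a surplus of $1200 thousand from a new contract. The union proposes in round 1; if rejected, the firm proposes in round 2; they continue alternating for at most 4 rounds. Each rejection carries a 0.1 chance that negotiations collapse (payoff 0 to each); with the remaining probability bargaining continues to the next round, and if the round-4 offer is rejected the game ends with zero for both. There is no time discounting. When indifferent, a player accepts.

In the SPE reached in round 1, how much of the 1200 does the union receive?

By backward induction:
Round 4 (the firm proposes): the union will accept anything ≥ 0, so the firm offers 0 and keeps 1200.
Round 3 (the union proposes): rejecting gives the firm an expected 0.9 × 1200 = 1080. The union offers 1080 and keeps 1200 − 1080 = 120.
Round 2 (the firm proposes): rejecting gives the union an expected 0.9 × 120 = 108, so the firm offers 108, keeping 1092.
Round 1 (the union proposes): rejecting gives the firm an expected 0.9 × 1092 = 982.8. The union offers 982.8 and keeps 1200 − 982.8 = 217.2.

217.2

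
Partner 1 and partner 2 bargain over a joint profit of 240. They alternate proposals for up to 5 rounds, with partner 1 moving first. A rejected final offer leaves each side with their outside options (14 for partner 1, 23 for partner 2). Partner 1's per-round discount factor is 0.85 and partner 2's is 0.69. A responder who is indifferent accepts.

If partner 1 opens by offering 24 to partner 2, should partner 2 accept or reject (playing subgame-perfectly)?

Work out partner 2's continuation value if the offer is rejected.
Round 5 (partner 1 proposes): partner 2 gets 23 if talks fail, so partner 1 offers 23 and keeps 217.
Round 4 (partner 2 proposes): partner 1 can get 217 next round, worth 0.85 × 217 = 184.45 now. Partner 2 offers 184.45 and keeps 240 − 184.45 = 55.55.
Round 3 (partner 1 proposes): partner 2 can get 55.55 next round, worth 0.69 × 55.55 = 38.3295 now, so partner 1 offers 38.3295, keeping 201.6705.
Round 2 (partner 2 proposes): partner 1 can get 201.6705 next round, worth 0.85 × 201.6705 = 171.419925 now, so partner 2 offers 171.419925, keeping 68.580075.
So by rejecting in round 1, partner 2 gets 68.580075 next round, worth 0.69 × 68.580075 = 47.32025175 now.
Offer 24 < 47.32025175, so partner 2 rejects.

Reject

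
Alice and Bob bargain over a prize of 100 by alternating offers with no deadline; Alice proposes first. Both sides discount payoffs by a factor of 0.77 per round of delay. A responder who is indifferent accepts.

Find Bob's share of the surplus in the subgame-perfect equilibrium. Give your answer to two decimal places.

Let x be Alice's share when Alice proposes and y be Bob's share when Bob proposes.
Bob accepts iff offered ≥ 0.77·y, so x = 100 − 0.77y. Symmetrically y = 100 − 0.77x.
Substituting: x = 100 − 0.77(100 − 0.77x), giving x(1 − 0.77·0.77) = 100(1 − 0.77).
So x = 100 × 0.23 / 0.4071 ≈ 56.4972, and Bob receives 100 − x ≈ 43.5028.

43.50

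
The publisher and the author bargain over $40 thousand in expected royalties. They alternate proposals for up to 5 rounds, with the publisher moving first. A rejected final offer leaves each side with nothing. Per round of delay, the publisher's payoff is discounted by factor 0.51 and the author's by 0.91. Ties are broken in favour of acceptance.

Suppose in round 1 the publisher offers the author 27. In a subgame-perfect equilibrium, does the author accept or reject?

Work out the author's continuation value if the offer is rejected.
Round 5 (the publisher proposes): the author will accept anything ≥ 0, so the publisher offers 0 and keeps 40.
Round 4 (the author proposes): the publisher can get 40 next round, worth 0.51 × 40 = 20.4 now, so the author offers 20.4, keeping 19.6.
Round 3 (the publisher proposes): the author can get 19.6 next round, worth 0.91 × 19.6 = 17.836 now; the publisher offers that and keeps 22.164.
Round 2 (the author proposes): the publisher can get 22.164 next round, worth 0.51 × 22.164 = 11.30364 now. The author offers 11.30364 and keeps 40 − 11.30364 = 28.69636.
So by rejecting in round 1, the author gets 28.69636 next round, worth 0.91 × 28.69636 = 26.1136876 now.
Offer 27 ≥ 26.1136876, so the author accepts.

Accept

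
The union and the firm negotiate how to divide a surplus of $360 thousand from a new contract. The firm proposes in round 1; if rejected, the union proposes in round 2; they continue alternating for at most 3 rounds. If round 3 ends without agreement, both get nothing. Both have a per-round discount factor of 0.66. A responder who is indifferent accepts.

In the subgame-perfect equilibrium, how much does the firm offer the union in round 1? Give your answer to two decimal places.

80.78

Round 3 (the firm proposes): rejection yields 0 for the union; the firm offers 0 and keeps 360.
Round 2 (the union proposes): the firm can get 360 next round, worth 0.66 × 360 = 237.6 now; the union offers that and keeps 122.4.
Round 1 (the firm proposes): the union can get 122.4 next round, worth 0.66 × 122.4 = 80.784 now, so the firm offers 80.784, keeping 279.216.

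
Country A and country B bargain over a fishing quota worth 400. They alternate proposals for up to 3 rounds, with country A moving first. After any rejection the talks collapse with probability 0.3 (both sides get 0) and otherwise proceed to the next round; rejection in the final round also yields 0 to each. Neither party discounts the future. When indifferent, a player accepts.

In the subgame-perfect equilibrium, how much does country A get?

316

Round 3 (country A proposes): rejection yields 0 for country B; country A offers 0 and keeps 400.
Round 2 (country B proposes): rejecting gives country A an expected 0.7 × 400 = 280, so country B offers 280, keeping 120.
Round 1 (country A proposes): rejecting gives country B an expected 0.7 × 120 = 84; country A offers that and keeps 316.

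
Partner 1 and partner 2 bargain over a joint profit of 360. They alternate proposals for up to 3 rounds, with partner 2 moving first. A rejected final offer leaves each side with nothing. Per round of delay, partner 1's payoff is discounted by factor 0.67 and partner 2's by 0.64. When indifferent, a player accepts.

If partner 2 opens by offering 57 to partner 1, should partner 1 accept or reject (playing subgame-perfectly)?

Round 3 (partner 2 proposes): rejection yields 0 for partner 1; partner 2 offers 0 and keeps 360.
Round 2 (partner 1 proposes): partner 2 can get 360 next round, worth 0.64 × 360 = 230.4 now; partner 1 offers that and keeps 129.6.
So by rejecting in round 1, partner 1 gets 129.6 next round, worth 0.67 × 129.6 = 86.832 now.
Offer 57 < 86.832, so partner 1 rejects.

Reject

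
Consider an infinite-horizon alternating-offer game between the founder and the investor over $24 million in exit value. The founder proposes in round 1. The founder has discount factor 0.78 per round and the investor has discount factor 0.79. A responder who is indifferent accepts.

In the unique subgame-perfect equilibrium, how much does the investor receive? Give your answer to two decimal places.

When the founder proposes, the investor accepts any offer worth at least 0.79 times what the investor would get by proposing next round; and vice versa.
This gives x = 24 − 0.79y and y = 24 − 0.78x, where x and y are each side's share when it proposes.
Hence (1 − 0.79·0.78)x = 24(1 − 0.79), i.e. 0.3838·x = 5.04.
x ≈ 13.1318; the investor's share is 24 − x ≈ 10.8682.

10.87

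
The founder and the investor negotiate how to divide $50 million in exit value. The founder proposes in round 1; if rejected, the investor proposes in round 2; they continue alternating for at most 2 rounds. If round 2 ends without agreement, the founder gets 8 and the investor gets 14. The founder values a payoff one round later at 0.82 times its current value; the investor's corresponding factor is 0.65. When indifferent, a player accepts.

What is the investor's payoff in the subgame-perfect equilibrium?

Round 2 (the investor proposes): the founder gets 8 if talks fail, so the investor offers 8 and keeps 42.
Round 1 (the founder proposes): the investor can get 42 next round, worth 0.65 × 42 = 27.3 now, so the founder offers 27.3, keeping 22.7.

27.3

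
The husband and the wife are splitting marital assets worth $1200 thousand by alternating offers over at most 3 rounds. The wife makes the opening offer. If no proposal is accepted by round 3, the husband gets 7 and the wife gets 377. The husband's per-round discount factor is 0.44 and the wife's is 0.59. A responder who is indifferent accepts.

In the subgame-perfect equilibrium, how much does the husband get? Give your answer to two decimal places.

218.30

By backward induction:
Round 3 (the wife proposes): the husband gets 7 if talks fail, so the wife offers 7 and keeps 1193.
Round 2 (the husband proposes): the wife can get 1193 next round, worth 0.59 × 1193 = 703.87 now. The husband offers 703.87 and keeps 1200 − 703.87 = 496.13.
Round 1 (the wife proposes): the husband can get 496.13 next round, worth 0.44 × 496.13 = 218.2972 now. The wife offers 218.2972 and keeps 1200 − 218.2972 = 981.7028.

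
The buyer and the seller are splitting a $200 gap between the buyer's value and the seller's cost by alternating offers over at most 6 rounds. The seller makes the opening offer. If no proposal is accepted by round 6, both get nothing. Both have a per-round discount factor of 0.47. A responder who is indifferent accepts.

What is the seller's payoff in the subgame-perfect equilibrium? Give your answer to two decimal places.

134.59

Work backward from the last round.
Round 6 (the buyer proposes): rejection yields 0 for the seller; the buyer offers 0 and keeps 200.
Round 5 (the seller proposes): the buyer can get 200 next round, worth 0.47 × 200 = 94 now. The seller offers 94 and keeps 200 − 94 = 106.
Round 4 (the buyer proposes): the seller can get 106 next round, worth 0.47 × 106 = 49.82 now, so the buyer offers 49.82, keeping 150.18.
Round 3 (the seller proposes): the buyer can get 150.18 next round, worth 0.47 × 150.18 = 70.5846 now. The seller offers 70.5846 and keeps 200 − 70.5846 = 129.4154.
Round 2 (the buyer proposes): the seller can get 129.4154 next round, worth 0.47 × 129.4154 = 60.825238 now, so the buyer offers 60.825238, keeping 139.174762.
Round 1 (the seller proposes): the buyer can get 139.174762 next round, worth 0.47 × 139.174762 = 65.41213814 now; the seller offers that and keeps 134.58786186.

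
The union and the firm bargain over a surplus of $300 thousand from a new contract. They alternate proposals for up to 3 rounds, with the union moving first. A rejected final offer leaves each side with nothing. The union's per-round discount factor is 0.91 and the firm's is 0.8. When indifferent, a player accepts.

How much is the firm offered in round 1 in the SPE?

21.6

Round 3 (the union proposes): the firm will accept anything ≥ 0, so the union offers 0 and keeps 300.
Round 2 (the firm proposes): the union can get 300 next round, worth 0.91 × 300 = 273 now. The firm offers 273 and keeps 300 − 273 = 27.
Round 1 (the union proposes): the firm can get 27 next round, worth 0.8 × 27 = 21.6 now. The union offers 21.6 and keeps 300 − 21.6 = 278.4.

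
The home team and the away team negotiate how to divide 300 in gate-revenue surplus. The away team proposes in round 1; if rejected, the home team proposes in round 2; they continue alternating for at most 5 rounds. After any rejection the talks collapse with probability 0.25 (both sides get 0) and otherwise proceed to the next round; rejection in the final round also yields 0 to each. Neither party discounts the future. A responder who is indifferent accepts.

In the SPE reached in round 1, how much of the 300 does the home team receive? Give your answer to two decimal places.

87.89

Round 5 (the away team proposes): rejection yields 0 for the home team; the away team offers 0 and keeps 300.
Round 4 (the home team proposes): rejecting gives the away team an expected 0.75 × 300 = 225. The home team offers 225 and keeps 300 − 225 = 75.
Round 3 (the away team proposes): rejecting gives the home team an expected 0.75 × 75 = 56.25. The away team offers 56.25 and keeps 300 − 56.25 = 243.75.
Round 2 (the home team proposes): rejecting gives the away team an expected 0.75 × 243.75 = 182.8125; the home team offers that and keeps 117.1875.
Round 1 (the away team proposes): rejecting gives the home team an expected 0.75 × 117.1875 = 87.890625. The away team offers 87.890625 and keeps 300 − 87.890625 = 212.109375.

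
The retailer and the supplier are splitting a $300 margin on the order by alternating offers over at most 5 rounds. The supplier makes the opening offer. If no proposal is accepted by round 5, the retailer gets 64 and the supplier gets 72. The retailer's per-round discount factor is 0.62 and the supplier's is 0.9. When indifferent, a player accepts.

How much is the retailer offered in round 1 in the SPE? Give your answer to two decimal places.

48.91

By backward induction:
Round 5 (the supplier proposes): the retailer gets 64 if talks fail, so the supplier offers 64 and keeps 236.
Round 4 (the retailer proposes): the supplier can get 236 next round, worth 0.9 × 236 = 212.4 now. The retailer offers 212.4 and keeps 300 − 212.4 = 87.6.
Round 3 (the supplier proposes): the retailer can get 87.6 next round, worth 0.62 × 87.6 = 54.312 now. The supplier offers 54.312 and keeps 300 − 54.312 = 245.688.
Round 2 (the retailer proposes): the supplier can get 245.688 next round, worth 0.9 × 245.688 = 221.1192 now. The retailer offers 221.1192 and keeps 300 − 221.1192 = 78.8808.
Round 1 (the supplier proposes): the retailer can get 78.8808 next round, worth 0.62 × 78.8808 = 48.906096 now; the supplier offers that and keeps 251.093904.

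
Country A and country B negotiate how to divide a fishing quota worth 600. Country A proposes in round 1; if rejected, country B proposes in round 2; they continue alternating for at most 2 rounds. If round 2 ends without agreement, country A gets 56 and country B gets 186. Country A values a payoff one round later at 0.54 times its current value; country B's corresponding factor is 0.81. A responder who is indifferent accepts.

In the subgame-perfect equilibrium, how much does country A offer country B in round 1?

Solve by backward induction from round 2.
Round 2 (country B proposes): country A gets 56 if talks fail, so country B offers 56 and keeps 544.
Round 1 (country A proposes): country B can get 544 next round, worth 0.81 × 544 = 440.64 now; country A offers that and keeps 159.36.

440.64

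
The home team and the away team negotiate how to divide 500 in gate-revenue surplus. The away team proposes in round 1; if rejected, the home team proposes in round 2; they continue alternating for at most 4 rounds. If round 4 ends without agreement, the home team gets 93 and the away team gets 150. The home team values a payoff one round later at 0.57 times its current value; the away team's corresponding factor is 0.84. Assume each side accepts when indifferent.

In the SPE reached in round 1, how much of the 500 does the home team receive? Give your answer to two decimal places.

Round 4 (the home team proposes): the away team gets 150 if talks fail, so the home team offers 150 and keeps 350.
Round 3 (the away team proposes): the home team can get 350 next round, worth 0.57 × 350 = 199.5 now. The away team offers 199.5 and keeps 500 − 199.5 = 300.5.
Round 2 (the home team proposes): the away team can get 300.5 next round, worth 0.84 × 300.5 = 252.42 now; the home team offers that and keeps 247.58.
Round 1 (the away team proposes): the home team can get 247.58 next round, worth 0.57 × 247.58 = 141.1206 now, so the away team offers 141.1206, keeping 358.8794.

141.12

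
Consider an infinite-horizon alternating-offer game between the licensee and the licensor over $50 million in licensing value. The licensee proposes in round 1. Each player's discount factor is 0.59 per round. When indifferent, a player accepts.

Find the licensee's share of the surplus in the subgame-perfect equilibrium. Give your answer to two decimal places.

31.45

Let x be the licensee's share when the licensee proposes and y be the licensor's share when the licensor proposes.
The licensor accepts iff offered ≥ 0.59·y, so x = 50 − 0.59y. Symmetrically y = 50 − 0.59x.
Substituting: x = 50 − 0.59(50 − 0.59x), giving x(1 − 0.59·0.59) = 50(1 − 0.59).
So x = 50 × 0.41 / 0.6519 ≈ 31.4465, and the licensor receives 50 − x ≈ 18.5535.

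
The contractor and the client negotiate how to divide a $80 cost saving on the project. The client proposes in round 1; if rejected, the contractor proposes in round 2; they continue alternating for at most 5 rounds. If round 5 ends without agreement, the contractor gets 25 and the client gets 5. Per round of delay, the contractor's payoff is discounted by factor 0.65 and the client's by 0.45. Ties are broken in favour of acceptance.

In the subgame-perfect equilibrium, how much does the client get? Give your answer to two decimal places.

40.90

Round 5 (the client proposes): the contractor gets 25 if talks fail, so the client offers 25 and keeps 55.
Round 4 (the contractor proposes): the client can get 55 next round, worth 0.45 × 55 = 24.75 now, so the contractor offers 24.75, keeping 55.25.
Round 3 (the client proposes): the contractor can get 55.25 next round, worth 0.65 × 55.25 = 35.9125 now. The client offers 35.9125 and keeps 80 − 35.9125 = 44.0875.
Round 2 (the contractor proposes): the client can get 44.0875 next round, worth 0.45 × 44.0875 = 19.839375 now. The contractor offers 19.839375 and keeps 80 − 19.839375 = 60.160625.
Round 1 (the client proposes): the contractor can get 60.160625 next round, worth 0.65 × 60.160625 = 39.10440625 now; the client offers that and keeps 40.89559375.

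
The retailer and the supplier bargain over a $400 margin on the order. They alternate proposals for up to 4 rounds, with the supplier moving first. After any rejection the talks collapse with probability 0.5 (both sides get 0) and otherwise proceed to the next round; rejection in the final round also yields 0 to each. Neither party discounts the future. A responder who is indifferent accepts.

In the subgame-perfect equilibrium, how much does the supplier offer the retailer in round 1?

By backward induction:
Round 4 (the retailer proposes): the supplier will accept anything ≥ 0, so the retailer offers 0 and keeps 400.
Round 3 (the supplier proposes): rejecting gives the retailer an expected 0.5 × 400 = 200. The supplier offers 200 and keeps 400 − 200 = 200.
Round 2 (the retailer proposes): rejecting gives the supplier an expected 0.5 × 200 = 100. The retailer offers 100 and keeps 400 − 100 = 300.
Round 1 (the supplier proposes): rejecting gives the retailer an expected 0.5 × 300 = 150; the supplier offers that and keeps 250.

150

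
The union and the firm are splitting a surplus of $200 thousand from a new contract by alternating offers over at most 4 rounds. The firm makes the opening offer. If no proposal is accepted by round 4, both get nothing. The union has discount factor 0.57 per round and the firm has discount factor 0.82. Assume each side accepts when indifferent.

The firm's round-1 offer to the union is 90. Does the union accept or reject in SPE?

Accept

Round 4 (the union proposes): the firm will accept anything ≥ 0, so the union offers 0 and keeps 200.
Round 3 (the firm proposes): the union can get 200 next round, worth 0.57 × 200 = 114 now, so the firm offers 114, keeping 86.
Round 2 (the union proposes): the firm can get 86 next round, worth 0.82 × 86 = 70.52 now. The union offers 70.52 and keeps 200 − 70.52 = 129.48.
So by rejecting in round 1, the union gets 129.48 next round, worth 0.57 × 129.48 = 73.8036 now.
Offer 90 ≥ 73.8036, so the union accepts.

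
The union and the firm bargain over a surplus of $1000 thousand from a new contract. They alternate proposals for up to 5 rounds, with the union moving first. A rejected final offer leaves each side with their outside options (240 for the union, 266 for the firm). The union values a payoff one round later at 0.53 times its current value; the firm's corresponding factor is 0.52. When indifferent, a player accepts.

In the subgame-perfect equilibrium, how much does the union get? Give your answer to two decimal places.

Round 5 (the union proposes): the firm gets 266 if talks fail, so the union offers 266 and keeps 734.
Round 4 (the firm proposes): the union can get 734 next round, worth 0.53 × 734 = 389.02 now. The firm offers 389.02 and keeps 1000 − 389.02 = 610.98.
Round 3 (the union proposes): the firm can get 610.98 next round, worth 0.52 × 610.98 = 317.7096 now, so the union offers 317.7096, keeping 682.2904.
Round 2 (the firm proposes): the union can get 682.2904 next round, worth 0.53 × 682.2904 = 361.613912 now, so the firm offers 361.613912, keeping 638.386088.
Round 1 (the union proposes): the firm can get 638.386088 next round, worth 0.52 × 638.386088 = 331.96076576 now. The union offers 331.96076576 and keeps 1000 − 331.96076576 = 668.03923424.

668.04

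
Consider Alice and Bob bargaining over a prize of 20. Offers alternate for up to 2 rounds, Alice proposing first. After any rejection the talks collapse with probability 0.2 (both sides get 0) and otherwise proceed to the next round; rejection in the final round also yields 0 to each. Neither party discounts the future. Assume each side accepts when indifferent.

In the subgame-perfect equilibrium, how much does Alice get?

4

Round 2 (Bob proposes): rejection yields 0 for Alice; Bob offers 0 and keeps 20.
Round 1 (Alice proposes): rejecting gives Bob an expected 0.8 × 20 = 16; Alice offers that and keeps 4.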